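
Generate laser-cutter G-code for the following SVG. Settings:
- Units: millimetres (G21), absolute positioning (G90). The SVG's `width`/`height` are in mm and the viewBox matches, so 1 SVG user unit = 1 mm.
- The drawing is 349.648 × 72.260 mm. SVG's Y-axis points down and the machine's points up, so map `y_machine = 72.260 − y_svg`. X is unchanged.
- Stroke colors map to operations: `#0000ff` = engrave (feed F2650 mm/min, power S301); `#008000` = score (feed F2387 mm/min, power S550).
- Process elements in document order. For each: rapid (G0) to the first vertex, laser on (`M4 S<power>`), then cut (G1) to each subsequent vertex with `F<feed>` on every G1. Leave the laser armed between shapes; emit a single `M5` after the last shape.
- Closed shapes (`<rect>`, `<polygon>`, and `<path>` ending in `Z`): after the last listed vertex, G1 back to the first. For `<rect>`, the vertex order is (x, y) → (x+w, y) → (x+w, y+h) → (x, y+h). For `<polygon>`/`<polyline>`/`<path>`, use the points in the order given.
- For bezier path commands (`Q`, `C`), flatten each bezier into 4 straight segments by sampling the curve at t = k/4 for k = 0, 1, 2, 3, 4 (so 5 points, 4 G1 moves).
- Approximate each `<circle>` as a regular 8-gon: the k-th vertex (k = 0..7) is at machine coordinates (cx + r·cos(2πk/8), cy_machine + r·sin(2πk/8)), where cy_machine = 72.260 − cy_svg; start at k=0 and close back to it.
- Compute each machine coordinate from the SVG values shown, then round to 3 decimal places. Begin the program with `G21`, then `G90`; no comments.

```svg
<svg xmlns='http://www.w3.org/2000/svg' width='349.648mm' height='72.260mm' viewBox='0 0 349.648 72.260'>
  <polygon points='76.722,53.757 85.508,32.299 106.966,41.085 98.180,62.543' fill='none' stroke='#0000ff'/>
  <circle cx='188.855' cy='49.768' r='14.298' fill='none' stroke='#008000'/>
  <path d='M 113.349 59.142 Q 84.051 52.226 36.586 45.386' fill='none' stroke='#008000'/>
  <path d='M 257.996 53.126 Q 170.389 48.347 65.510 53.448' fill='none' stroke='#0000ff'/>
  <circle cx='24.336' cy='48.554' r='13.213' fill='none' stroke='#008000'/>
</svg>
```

G21
G90
G0 X76.722 Y18.503
M4 S301
G1 X85.508 Y39.961 F2650
G1 X106.966 Y31.175 F2650
G1 X98.180 Y9.717 F2650
G1 X76.722 Y18.503 F2650
G0 X203.153 Y22.492
M4 S550
G1 X198.965 Y32.602 F2387
G1 X188.855 Y36.790 F2387
G1 X178.745 Y32.602 F2387
G1 X174.557 Y22.492 F2387
G1 X178.745 Y12.382 F2387
G1 X188.855 Y8.194 F2387
G1 X198.965 Y12.382 F2387
G1 X203.153 Y22.492 F2387
G0 X113.349 Y13.118
M4 S550
G1 X97.565 Y16.571 F2387
G1 X79.509 Y20.015 F2387
G1 X59.183 Y23.449 F2387
G1 X36.586 Y26.874 F2387
G0 X257.996 Y19.134
M4 S301
G1 X213.113 Y20.906 F2650
G1 X166.071 Y21.443 F2650
G1 X116.870 Y20.745 F2650
G1 X65.510 Y18.812 F2650
G0 X37.549 Y23.706
M4 S550
G1 X33.679 Y33.049 F2387
G1 X24.336 Y36.919 F2387
G1 X14.993 Y33.049 F2387
G1 X11.123 Y23.706 F2387
G1 X14.993 Y14.363 F2387
G1 X24.336 Y10.493 F2387
G1 X33.679 Y14.363 F2387
G1 X37.549 Y23.706 F2387
M5

Since the viewBox matches the mm dimensions, user units are millimetres directly. The only transform is the Y-flip y_m = 72.260 − y_svg.

Shape 1 is a regular polygon drawn with `<polygon>`. Its stroke #0000ff means engrave at S301, F2650. After flipping Y the toolpath is (76.722,18.503) → (85.508,39.961) → (106.966,31.175) → (98.180,9.717) → (76.722,18.503), returning to the start.

Shape 2 is a circle drawn with `<circle>`. Its stroke #008000 means score at S550, F2387. After flipping Y the toolpath is (203.153,22.492) → (198.965,32.602) → (188.855,36.790) → (178.745,32.602) → (174.557,22.492) → (178.745,12.382) → (188.855,8.194) → (198.965,12.382) → (203.153,22.492), returning to the start.

Shape 3 is a quadratic bezier drawn with `<path>`. Its stroke #008000 means score at S550, F2387. After flipping Y the toolpath is (113.349,13.118) → (97.565,16.571) → (79.509,20.015) → (59.183,23.449) → (36.586,26.874).

Shape 4 is a quadratic bezier drawn with `<path>`. Its stroke #0000ff means engrave at S301, F2650. After flipping Y the toolpath is (257.996,19.134) → (213.113,20.906) → (166.071,21.443) → (116.870,20.745) → (65.510,18.812).

Shape 5 is a circle drawn with `<circle>`. Its stroke #008000 means score at S550, F2387. After flipping Y the toolpath is (37.549,23.706) → (33.679,33.049) → (24.336,36.919) → (14.993,33.049) → (11.123,23.706) → (14.993,14.363) → (24.336,10.493) → (33.679,14.363) → (37.549,23.706), returning to the start.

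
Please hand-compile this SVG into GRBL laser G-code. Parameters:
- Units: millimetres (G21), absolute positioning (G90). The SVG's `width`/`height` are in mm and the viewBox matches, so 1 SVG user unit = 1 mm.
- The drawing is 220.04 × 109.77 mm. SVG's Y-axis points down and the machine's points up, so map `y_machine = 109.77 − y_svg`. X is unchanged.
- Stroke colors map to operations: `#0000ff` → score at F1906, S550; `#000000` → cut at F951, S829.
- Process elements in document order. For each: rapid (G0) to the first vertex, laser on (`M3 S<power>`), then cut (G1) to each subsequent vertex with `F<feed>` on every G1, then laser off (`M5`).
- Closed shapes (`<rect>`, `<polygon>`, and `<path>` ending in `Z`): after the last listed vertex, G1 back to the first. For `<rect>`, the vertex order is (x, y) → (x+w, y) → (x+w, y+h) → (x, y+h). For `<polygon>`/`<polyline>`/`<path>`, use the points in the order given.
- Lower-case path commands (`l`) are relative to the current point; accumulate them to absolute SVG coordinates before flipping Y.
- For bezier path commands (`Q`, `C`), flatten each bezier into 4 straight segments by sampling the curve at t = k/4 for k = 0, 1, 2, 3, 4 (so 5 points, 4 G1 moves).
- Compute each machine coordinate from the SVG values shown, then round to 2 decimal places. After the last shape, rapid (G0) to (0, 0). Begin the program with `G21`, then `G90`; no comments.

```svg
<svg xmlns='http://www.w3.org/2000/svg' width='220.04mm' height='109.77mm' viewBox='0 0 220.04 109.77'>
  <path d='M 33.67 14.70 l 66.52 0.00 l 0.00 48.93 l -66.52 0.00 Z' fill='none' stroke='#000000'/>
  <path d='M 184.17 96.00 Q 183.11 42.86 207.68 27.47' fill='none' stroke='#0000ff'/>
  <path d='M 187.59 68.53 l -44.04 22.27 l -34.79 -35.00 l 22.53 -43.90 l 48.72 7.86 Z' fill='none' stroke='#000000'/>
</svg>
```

1 u = 1 mm; y_m = 109.77 − y.

[1] `<path>` rectangle, #000000→cut S829 F951: (33.67,95.07) → (100.19,95.07) → (100.19,46.14) → (33.67,46.14) → (33.67,95.07) (closed)

[2] `<path>` quadratic bezier, #0000ff→score S550 F1906: (184.17,13.77) → (185.24,37.98) → (189.52,57.47) → (197.00,72.25) → (207.68,82.30)

[3] `<path>` regular polygon, #000000→cut S829 F951: (187.59,41.24) → (143.55,18.97) → (108.76,53.97) → (131.29,97.87) → (180.01,90.01) → (187.59,41.24) (closed)

G21
G90
G0 X33.67 Y95.07
M3 S829
G1 X100.19 Y95.07 F951
G1 X100.19 Y46.14 F951
G1 X33.67 Y46.14 F951
G1 X33.67 Y95.07 F951
M5
G0 X184.17 Y13.77
M3 S550
G1 X185.24 Y37.98 F1906
G1 X189.52 Y57.47 F1906
G1 X197.00 Y72.25 F1906
G1 X207.68 Y82.30 F1906
M5
G0 X187.59 Y41.24
M3 S829
G1 X143.55 Y18.97 F951
G1 X108.76 Y53.97 F951
G1 X131.29 Y97.87 F951
G1 X180.01 Y90.01 F951
G1 X187.59 Y41.24 F951
M5
G0 X0.00 Y0.00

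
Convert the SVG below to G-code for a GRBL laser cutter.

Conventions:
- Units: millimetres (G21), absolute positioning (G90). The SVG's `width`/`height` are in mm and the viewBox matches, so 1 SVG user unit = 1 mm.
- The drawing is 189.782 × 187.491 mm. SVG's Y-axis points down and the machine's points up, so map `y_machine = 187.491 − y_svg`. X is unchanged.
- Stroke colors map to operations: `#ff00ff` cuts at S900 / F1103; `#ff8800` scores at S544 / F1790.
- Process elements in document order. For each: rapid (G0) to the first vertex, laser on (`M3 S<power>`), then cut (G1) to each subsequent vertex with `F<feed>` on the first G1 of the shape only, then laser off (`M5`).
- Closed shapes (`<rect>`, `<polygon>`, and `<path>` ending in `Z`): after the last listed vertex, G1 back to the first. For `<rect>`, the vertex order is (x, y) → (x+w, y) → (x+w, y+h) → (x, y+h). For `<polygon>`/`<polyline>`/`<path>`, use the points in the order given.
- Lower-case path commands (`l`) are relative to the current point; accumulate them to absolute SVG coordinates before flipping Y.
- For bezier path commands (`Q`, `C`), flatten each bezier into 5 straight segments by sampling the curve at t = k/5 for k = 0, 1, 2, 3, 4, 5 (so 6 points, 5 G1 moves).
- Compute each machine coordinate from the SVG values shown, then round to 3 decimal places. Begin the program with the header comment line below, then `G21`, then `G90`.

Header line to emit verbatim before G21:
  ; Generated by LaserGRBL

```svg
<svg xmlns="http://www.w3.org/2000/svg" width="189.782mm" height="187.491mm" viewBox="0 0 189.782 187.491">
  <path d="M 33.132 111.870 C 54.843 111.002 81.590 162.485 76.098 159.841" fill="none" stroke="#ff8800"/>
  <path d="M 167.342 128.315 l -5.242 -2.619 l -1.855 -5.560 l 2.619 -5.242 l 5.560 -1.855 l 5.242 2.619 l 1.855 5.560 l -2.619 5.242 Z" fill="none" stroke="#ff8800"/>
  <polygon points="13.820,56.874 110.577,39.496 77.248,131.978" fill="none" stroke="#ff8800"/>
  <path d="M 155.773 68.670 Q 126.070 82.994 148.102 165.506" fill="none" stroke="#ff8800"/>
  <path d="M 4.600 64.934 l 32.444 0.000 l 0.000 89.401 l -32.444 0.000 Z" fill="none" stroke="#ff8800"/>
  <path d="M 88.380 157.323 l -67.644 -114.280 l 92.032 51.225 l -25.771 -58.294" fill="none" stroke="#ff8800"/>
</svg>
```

; Generated by LaserGRBL
G21
G90
G0 X33.132 Y75.621
M3 S544
G1 X46.465 Y70.712 F1790
G1 X59.217 Y58.349
G1 X69.599 Y43.644
G1 X75.823 Y31.707
G1 X76.098 Y27.650
M5
G0 X167.342 Y59.176
M3 S544
G1 X162.100 Y61.795 F1790
G1 X160.245 Y67.355
G1 X162.864 Y72.597
G1 X168.424 Y74.452
G1 X173.666 Y71.833
G1 X175.521 Y66.273
G1 X172.902 Y61.031
G1 X167.342 Y59.176
M5
G0 X13.820 Y130.617
M3 S544
G1 X110.577 Y147.995 F1790
G1 X77.248 Y55.513
G1 X13.820 Y130.617
M5
G0 X155.773 Y118.821
M3 S544
G1 X145.961 Y110.364 F1790
G1 X140.288 Y96.452
G1 X138.754 Y77.085
G1 X141.359 Y52.262
G1 X148.102 Y21.985
M5
G0 X4.600 Y122.557
M3 S544
G1 X37.044 Y122.557 F1790
G1 X37.044 Y33.156
G1 X4.600 Y33.156
G1 X4.600 Y122.557
M5
G0 X88.380 Y30.168
M3 S544
G1 X20.736 Y144.448 F1790
G1 X112.768 Y93.223
G1 X86.997 Y151.517
M5

viewBox `0 0 189.782 187.491` with mm width/height → 1 unit = 1 mm. Flip: y_m = 187.491 − y_svg.

**Shape 1** — `<path>` cubic bezier, stroke `#ff8800` → score (S544, F1790). Control points (SVG): P0=(33.132,111.870), P1=(54.843,111.002), P2=(81.590,162.485), P3=(76.098,159.841); sampled at t=k/5. Machine vertices: (33.132,75.621) → (46.465,70.712) → (59.217,58.349) → (69.599,43.644) → (75.823,31.707) → (76.098,27.650). Open path.

**Shape 2** — `<path>` regular polygon, stroke `#ff8800` → score (S544, F1790). Machine vertices: (167.342,59.176) → (162.100,61.795) → (160.245,67.355) → (162.864,72.597) → (168.424,74.452) → (173.666,71.833) → (175.521,66.273) → (172.902,61.031) → (167.342,59.176). Closed: final G1 returns to the first vertex.

**Shape 3** — `<polygon>` regular polygon, stroke `#ff8800` → score (S544, F1790). Machine vertices: (13.820,130.617) → (110.577,147.995) → (77.248,55.513) → (13.820,130.617). Closed: final G1 returns to the first vertex.

**Shape 4** — `<path>` quadratic bezier, stroke `#ff8800` → score (S544, F1790). Control points (SVG): P0=(155.773,68.670), P1=(126.070,82.994), P2=(148.102,165.506); sampled at t=k/5. Machine vertices: (155.773,118.821) → (145.961,110.364) → (140.288,96.452) → (138.754,77.085) → (141.359,52.262) → (148.102,21.985). Open path.

**Shape 5** — `<path>` rectangle, stroke `#ff8800` → score (S544, F1790). Machine vertices: (4.600,122.557) → (37.044,122.557) → (37.044,33.156) → (4.600,33.156) → (4.600,122.557). Closed: final G1 returns to the first vertex.

**Shape 6** — `<path>` open polyline, stroke `#ff8800` → score (S544, F1790). Machine vertices: (88.380,30.168) → (20.736,144.448) → (112.768,93.223) → (86.997,151.517). Open path.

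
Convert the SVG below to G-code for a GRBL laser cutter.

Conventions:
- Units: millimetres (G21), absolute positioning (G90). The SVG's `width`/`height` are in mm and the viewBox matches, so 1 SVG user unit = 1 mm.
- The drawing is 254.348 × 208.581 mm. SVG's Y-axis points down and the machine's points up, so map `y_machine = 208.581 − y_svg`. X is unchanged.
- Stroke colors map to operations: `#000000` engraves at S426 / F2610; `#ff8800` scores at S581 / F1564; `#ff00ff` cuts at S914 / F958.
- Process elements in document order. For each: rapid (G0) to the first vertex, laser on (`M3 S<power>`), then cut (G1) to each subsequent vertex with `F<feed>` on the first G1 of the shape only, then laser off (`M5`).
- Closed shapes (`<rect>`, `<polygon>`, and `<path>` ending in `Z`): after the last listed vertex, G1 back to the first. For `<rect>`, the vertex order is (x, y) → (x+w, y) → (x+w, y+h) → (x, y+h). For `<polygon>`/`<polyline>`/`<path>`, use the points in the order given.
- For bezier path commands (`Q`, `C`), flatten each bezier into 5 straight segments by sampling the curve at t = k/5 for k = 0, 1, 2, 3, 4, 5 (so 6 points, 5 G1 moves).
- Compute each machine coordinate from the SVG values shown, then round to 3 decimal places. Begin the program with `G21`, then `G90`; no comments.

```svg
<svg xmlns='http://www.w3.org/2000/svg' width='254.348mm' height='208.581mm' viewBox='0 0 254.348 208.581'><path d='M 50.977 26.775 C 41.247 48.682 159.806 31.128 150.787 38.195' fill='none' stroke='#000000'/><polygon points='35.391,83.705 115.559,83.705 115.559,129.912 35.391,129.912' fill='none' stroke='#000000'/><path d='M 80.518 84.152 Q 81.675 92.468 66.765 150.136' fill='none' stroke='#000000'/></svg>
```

G21
G90
G0 X50.977 Y181.806
M3 S426
G1 X58.487 Y172.884 F2610
G1 X84.504 Y170.358
G1 X116.748 Y171.150
G1 X142.936 Y172.184
G1 X150.787 Y170.386
M5
G0 X35.391 Y124.876
M3 S426
G1 X115.559 Y124.876 F2610
G1 X115.559 Y78.669
G1 X35.391 Y78.669
G1 X35.391 Y124.876
M5
G0 X80.518 Y124.429
M3 S426
G1 X80.338 Y119.129 F2610
G1 X78.873 Y109.880
G1 X76.122 Y96.683
G1 X72.086 Y79.538
G1 X66.765 Y58.445
M5

Since the viewBox matches the mm dimensions, user units are millimetres directly. The only transform is the Y-flip y_m = 208.581 − y_svg.

Shape 1 is a cubic bezier drawn with `<path>`. Its stroke #000000 means engrave at S426, F2610. After flipping Y the toolpath is (50.977,181.806) → (58.487,172.884) → (84.504,170.358) → (116.748,171.150) → (142.936,172.184) → (150.787,170.386).

Shape 2 is a rectangle drawn with `<polygon>`. Its stroke #000000 means engrave at S426, F2610. After flipping Y the toolpath is (35.391,124.876) → (115.559,124.876) → (115.559,78.669) → (35.391,78.669) → (35.391,124.876), returning to the start.

Shape 3 is a quadratic bezier drawn with `<path>`. Its stroke #000000 means engrave at S426, F2610. After flipping Y the toolpath is (80.518,124.429) → (80.338,119.129) → (78.873,109.880) → (76.122,96.683) → (72.086,79.538) → (66.765,58.445).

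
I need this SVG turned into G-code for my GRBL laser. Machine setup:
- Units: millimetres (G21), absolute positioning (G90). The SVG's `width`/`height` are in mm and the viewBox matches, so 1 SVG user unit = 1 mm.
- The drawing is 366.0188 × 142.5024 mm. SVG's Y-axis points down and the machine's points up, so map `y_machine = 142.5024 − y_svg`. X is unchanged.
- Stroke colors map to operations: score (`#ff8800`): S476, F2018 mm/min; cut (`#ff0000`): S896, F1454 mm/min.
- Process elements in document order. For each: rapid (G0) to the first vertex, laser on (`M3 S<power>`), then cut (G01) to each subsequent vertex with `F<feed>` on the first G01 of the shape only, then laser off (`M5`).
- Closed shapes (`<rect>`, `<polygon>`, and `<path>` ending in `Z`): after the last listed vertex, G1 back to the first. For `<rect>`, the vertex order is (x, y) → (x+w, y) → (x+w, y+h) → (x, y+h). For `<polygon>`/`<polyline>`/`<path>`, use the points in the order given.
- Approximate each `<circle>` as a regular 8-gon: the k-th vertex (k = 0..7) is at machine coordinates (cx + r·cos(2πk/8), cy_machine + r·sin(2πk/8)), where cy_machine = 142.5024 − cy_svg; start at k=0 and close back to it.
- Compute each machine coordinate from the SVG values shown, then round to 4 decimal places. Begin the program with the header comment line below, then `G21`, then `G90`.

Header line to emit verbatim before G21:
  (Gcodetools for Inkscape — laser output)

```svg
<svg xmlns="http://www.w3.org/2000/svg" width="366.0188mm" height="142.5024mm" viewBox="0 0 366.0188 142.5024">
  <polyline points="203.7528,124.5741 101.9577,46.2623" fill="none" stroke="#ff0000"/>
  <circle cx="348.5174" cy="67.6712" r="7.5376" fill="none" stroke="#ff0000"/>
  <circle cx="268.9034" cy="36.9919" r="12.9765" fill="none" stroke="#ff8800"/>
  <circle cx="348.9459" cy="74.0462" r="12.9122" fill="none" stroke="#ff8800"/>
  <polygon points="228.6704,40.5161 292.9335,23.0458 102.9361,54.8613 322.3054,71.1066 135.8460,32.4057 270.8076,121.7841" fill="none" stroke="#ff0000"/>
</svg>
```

1 u = 1 mm; y_m = 142.5024 − y.

[1] `<polyline>` line segment, #ff0000→cut S896 F1454: (203.7528,17.9283) → (101.9577,96.2401)

[2] `<circle>` circle, #ff0000→cut S896 F1454: (356.0550,74.8312) → (353.8473,80.1611) → (348.5174,82.3688) → (343.1875,80.1611) → (340.9798,74.8312) → (343.1875,69.5013) → (348.5174,67.2936) → (353.8473,69.5013) → (356.0550,74.8312) (closed)

[3] `<circle>` circle, #ff8800→score S476 F2018: (281.8799,105.5105) → (278.0792,114.6863) → (268.9034,118.4870) → (259.7276,114.6863) → (255.9269,105.5105) → (259.7276,96.3347) → (268.9034,92.5340) → (278.0792,96.3347) → (281.8799,105.5105) (closed)

[4] `<circle>` circle, #ff8800→score S476 F2018: (361.8581,68.4562) → (358.0762,77.5865) → (348.9459,81.3684) → (339.8156,77.5865) → (336.0337,68.4562) → (339.8156,59.3259) → (348.9459,55.5440) → (358.0762,59.3259) → (361.8581,68.4562) (closed)

[5] `<polygon>` closed polygon, #ff0000→cut S896 F1454: (228.6704,101.9863) → (292.9335,119.4566) → (102.9361,87.6411) → (322.3054,71.3958) → (135.8460,110.0967) → (270.8076,20.7183) → (228.6704,101.9863) (closed)

(Gcodetools for Inkscape — laser output)
G21
G90
G0 X203.7528 Y17.9283
M3 S896
G01 X101.9577 Y96.2401 F1454
M5
G0 X356.0550 Y74.8312
M3 S896
G01 X353.8473 Y80.1611 F1454
G01 X348.5174 Y82.3688
G01 X343.1875 Y80.1611
G01 X340.9798 Y74.8312
G01 X343.1875 Y69.5013
G01 X348.5174 Y67.2936
G01 X353.8473 Y69.5013
G01 X356.0550 Y74.8312
M5
G0 X281.8799 Y105.5105
M3 S476
G01 X278.0792 Y114.6863 F2018
G01 X268.9034 Y118.4870
G01 X259.7276 Y114.6863
G01 X255.9269 Y105.5105
G01 X259.7276 Y96.3347
G01 X268.9034 Y92.5340
G01 X278.0792 Y96.3347
G01 X281.8799 Y105.5105
M5
G0 X361.8581 Y68.4562
M3 S476
G01 X358.0762 Y77.5865 F2018
G01 X348.9459 Y81.3684
G01 X339.8156 Y77.5865
G01 X336.0337 Y68.4562
G01 X339.8156 Y59.3259
G01 X348.9459 Y55.5440
G01 X358.0762 Y59.3259
G01 X361.8581 Y68.4562
M5
G0 X228.6704 Y101.9863
M3 S896
G01 X292.9335 Y119.4566 F1454
G01 X102.9361 Y87.6411
G01 X322.3054 Y71.3958
G01 X135.8460 Y110.0967
G01 X270.8076 Y20.7183
G01 X228.6704 Y101.9863
M5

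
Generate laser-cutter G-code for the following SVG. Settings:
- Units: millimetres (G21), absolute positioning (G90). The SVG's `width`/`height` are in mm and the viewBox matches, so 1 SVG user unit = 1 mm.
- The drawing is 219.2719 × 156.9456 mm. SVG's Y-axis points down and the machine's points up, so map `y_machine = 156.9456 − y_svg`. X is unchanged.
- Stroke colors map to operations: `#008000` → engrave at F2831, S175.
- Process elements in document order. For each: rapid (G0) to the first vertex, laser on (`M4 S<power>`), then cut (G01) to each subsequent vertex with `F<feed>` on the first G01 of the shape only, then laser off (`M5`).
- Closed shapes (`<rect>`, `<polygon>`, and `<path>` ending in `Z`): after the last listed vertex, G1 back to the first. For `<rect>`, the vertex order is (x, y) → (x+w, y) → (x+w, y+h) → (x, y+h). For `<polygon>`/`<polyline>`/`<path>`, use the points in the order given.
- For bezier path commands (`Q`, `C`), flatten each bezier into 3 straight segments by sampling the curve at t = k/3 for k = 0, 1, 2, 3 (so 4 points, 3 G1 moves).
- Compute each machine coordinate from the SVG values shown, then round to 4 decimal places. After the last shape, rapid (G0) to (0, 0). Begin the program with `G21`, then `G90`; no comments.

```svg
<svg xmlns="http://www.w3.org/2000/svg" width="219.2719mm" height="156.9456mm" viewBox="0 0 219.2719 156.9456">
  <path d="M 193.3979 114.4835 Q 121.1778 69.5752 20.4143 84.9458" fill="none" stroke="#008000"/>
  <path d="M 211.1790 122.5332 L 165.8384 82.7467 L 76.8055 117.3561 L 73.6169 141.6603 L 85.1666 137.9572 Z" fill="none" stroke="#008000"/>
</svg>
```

viewBox `0 0 219.2719 156.9456` with mm width/height → 1 unit = 1 mm. Flip: y_m = 156.9456 − y_svg.

**Shape 1** — `<path>` quadratic bezier, stroke `#008000` → engrave (S175, F2831). Control points (SVG): P0=(193.3979,114.4835), P1=(121.1778,69.5752), P2=(20.4143,84.9458); sampled at t=k/3. Machine vertices: (193.3979,42.4621) → (142.0797,65.7033) → (84.4185,75.5492) → (20.4143,71.9998). Open path.

**Shape 2** — `<path>` closed polygon, stroke `#008000` → engrave (S175, F2831). Machine vertices: (211.1790,34.4124) → (165.8384,74.1989) → (76.8055,39.5895) → (73.6169,15.2853) → (85.1666,18.9884) → (211.1790,34.4124). Closed: final G1 returns to the first vertex.

G21
G90
G0 X193.3979 Y42.4621
M4 S175
G01 X142.0797 Y65.7033 F2831
G01 X84.4185 Y75.5492
G01 X20.4143 Y71.9998
M5
G0 X211.1790 Y34.4124
M4 S175
G01 X165.8384 Y74.1989 F2831
G01 X76.8055 Y39.5895
G01 X73.6169 Y15.2853
G01 X85.1666 Y18.9884
G01 X211.1790 Y34.4124
M5
G0 X0.0000 Y0.0000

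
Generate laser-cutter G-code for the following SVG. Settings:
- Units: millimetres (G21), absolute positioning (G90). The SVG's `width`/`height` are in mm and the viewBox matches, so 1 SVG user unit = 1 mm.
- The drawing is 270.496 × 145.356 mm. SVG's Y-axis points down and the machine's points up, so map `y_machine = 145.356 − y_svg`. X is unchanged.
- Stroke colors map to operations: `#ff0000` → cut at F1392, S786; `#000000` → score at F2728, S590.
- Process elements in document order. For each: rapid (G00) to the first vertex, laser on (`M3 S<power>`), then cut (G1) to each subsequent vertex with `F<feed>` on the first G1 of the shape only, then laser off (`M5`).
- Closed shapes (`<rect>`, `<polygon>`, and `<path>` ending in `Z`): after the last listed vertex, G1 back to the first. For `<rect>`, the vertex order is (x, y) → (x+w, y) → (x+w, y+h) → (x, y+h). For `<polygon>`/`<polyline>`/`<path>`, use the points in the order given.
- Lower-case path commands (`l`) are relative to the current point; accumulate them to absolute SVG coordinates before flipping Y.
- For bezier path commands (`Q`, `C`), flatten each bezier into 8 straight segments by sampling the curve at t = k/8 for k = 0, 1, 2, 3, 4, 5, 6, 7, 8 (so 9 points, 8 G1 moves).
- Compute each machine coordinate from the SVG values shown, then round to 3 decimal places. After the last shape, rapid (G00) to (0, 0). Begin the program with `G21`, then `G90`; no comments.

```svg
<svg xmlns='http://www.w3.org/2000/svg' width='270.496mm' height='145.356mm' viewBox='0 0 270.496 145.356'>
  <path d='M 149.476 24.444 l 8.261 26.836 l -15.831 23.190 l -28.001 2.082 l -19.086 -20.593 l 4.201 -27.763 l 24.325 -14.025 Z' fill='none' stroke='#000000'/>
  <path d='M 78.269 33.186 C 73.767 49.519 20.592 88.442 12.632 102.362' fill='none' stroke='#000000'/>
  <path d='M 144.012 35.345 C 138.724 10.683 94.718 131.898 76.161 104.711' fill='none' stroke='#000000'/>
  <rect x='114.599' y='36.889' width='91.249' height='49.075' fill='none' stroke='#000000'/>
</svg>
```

G21
G90
G00 X149.476 Y120.912
M3 S590
G1 X157.737 Y94.076 F2728
G1 X141.906 Y70.886
G1 X113.905 Y68.804
G1 X94.819 Y89.397
G1 X99.020 Y117.160
G1 X123.345 Y131.185
G1 X149.476 Y120.912
M5
G00 X78.269 Y112.170
M3 S590
G1 X74.483 Y105.079 F2728
G1 X67.233 Y96.428
G1 X57.621 Y86.775
G1 X46.747 Y76.677
G1 X35.711 Y66.692
G1 X25.613 Y57.378
G1 X17.553 Y49.293
G1 X12.632 Y42.994
M5
G00 X144.012 Y110.011
M3 S590
G1 X140.339 Y112.996 F2728
G1 X133.789 Y105.754
G1 X125.113 Y91.733
G1 X115.062 Y74.381
G1 X104.390 Y57.148
G1 X93.848 Y43.482
G1 X84.187 Y36.831
G1 X76.161 Y40.645
M5
G00 X114.599 Y108.467
M3 S590
G1 X205.848 Y108.467 F2728
G1 X205.848 Y59.392
G1 X114.599 Y59.392
G1 X114.599 Y108.467
M5
G00 X0.000 Y0.000

Since the viewBox matches the mm dimensions, user units are millimetres directly. The only transform is the Y-flip y_m = 145.356 − y_svg.

Shape 1 is a regular polygon drawn with `<path>`. Its stroke #000000 means score at S590, F2728. After flipping Y the toolpath is (149.476,120.912) → (157.737,94.076) → (141.906,70.886) → (113.905,68.804) → (94.819,89.397) → (99.020,117.160) → (123.345,131.185) → (149.476,120.912), returning to the start.

Shape 2 is a cubic bezier drawn with `<path>`. Its stroke #000000 means score at S590, F2728. After flipping Y the toolpath is (78.269,112.170) → (74.483,105.079) → (67.233,96.428) → (57.621,86.775) → (46.747,76.677) → (35.711,66.692) → (25.613,57.378) → (17.553,49.293) → (12.632,42.994).

Shape 3 is a cubic bezier drawn with `<path>`. Its stroke #000000 means score at S590, F2728. After flipping Y the toolpath is (144.012,110.011) → (140.339,112.996) → (133.789,105.754) → (125.113,91.733) → (115.062,74.381) → (104.390,57.148) → (93.848,43.482) → (84.187,36.831) → (76.161,40.645).

Shape 4 is a rectangle drawn with `<rect>`. Its stroke #000000 means score at S590, F2728. After flipping Y the toolpath is (114.599,108.467) → (205.848,108.467) → (205.848,59.392) → (114.599,59.392) → (114.599,108.467), returning to the start.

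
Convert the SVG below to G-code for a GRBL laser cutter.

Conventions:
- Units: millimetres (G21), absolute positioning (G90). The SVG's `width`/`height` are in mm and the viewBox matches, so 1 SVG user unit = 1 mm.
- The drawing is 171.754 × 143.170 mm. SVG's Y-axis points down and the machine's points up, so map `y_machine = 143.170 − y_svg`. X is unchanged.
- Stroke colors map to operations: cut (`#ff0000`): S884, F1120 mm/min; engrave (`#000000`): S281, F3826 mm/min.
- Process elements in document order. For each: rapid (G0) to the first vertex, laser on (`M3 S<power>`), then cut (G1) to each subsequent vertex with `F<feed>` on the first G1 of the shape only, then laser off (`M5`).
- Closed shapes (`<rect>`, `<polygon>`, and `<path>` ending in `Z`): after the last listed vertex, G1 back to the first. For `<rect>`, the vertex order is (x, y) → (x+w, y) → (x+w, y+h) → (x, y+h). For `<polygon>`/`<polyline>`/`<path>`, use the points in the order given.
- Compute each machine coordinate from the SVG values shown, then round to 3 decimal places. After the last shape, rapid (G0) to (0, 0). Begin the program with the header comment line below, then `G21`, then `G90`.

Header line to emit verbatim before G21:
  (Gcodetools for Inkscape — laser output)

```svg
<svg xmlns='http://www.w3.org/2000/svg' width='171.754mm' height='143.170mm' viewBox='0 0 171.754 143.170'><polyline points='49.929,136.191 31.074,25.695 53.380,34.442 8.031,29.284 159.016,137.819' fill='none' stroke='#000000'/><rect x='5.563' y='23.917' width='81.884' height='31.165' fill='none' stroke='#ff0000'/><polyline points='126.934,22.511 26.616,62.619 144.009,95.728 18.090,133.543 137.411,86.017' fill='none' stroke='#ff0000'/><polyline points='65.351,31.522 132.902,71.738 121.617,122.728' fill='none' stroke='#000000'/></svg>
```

Since the viewBox matches the mm dimensions, user units are millimetres directly. The only transform is the Y-flip y_m = 143.170 − y_svg.

Shape 1 is a open polyline drawn with `<polyline>`. Its stroke #000000 means engrave at S281, F3826. After flipping Y the toolpath is (49.929,6.979) → (31.074,117.475) → (53.380,108.728) → (8.031,113.886) → (159.016,5.351).

Shape 2 is a rectangle drawn with `<rect>`. Its stroke #ff0000 means cut at S884, F1120. After flipping Y the toolpath is (5.563,119.253) → (87.447,119.253) → (87.447,88.088) → (5.563,88.088) → (5.563,119.253), returning to the start.

Shape 3 is a open polyline drawn with `<polyline>`. Its stroke #ff0000 means cut at S884, F1120. After flipping Y the toolpath is (126.934,120.659) → (26.616,80.551) → (144.009,47.442) → (18.090,9.627) → (137.411,57.153).

Shape 4 is a open polyline drawn with `<polyline>`. Its stroke #000000 means engrave at S281, F3826. After flipping Y the toolpath is (65.351,111.648) → (132.902,71.432) → (121.617,20.442).

(Gcodetools for Inkscape — laser output)
G21
G90
G0 X49.929 Y6.979
M3 S281
G1 X31.074 Y117.475 F3826
G1 X53.380 Y108.728
G1 X8.031 Y113.886
G1 X159.016 Y5.351
M5
G0 X5.563 Y119.253
M3 S884
G1 X87.447 Y119.253 F1120
G1 X87.447 Y88.088
G1 X5.563 Y88.088
G1 X5.563 Y119.253
M5
G0 X126.934 Y120.659
M3 S884
G1 X26.616 Y80.551 F1120
G1 X144.009 Y47.442
G1 X18.090 Y9.627
G1 X137.411 Y57.153
M5
G0 X65.351 Y111.648
M3 S281
G1 X132.902 Y71.432 F3826
G1 X121.617 Y20.442
M5
G0 X0.000 Y0.000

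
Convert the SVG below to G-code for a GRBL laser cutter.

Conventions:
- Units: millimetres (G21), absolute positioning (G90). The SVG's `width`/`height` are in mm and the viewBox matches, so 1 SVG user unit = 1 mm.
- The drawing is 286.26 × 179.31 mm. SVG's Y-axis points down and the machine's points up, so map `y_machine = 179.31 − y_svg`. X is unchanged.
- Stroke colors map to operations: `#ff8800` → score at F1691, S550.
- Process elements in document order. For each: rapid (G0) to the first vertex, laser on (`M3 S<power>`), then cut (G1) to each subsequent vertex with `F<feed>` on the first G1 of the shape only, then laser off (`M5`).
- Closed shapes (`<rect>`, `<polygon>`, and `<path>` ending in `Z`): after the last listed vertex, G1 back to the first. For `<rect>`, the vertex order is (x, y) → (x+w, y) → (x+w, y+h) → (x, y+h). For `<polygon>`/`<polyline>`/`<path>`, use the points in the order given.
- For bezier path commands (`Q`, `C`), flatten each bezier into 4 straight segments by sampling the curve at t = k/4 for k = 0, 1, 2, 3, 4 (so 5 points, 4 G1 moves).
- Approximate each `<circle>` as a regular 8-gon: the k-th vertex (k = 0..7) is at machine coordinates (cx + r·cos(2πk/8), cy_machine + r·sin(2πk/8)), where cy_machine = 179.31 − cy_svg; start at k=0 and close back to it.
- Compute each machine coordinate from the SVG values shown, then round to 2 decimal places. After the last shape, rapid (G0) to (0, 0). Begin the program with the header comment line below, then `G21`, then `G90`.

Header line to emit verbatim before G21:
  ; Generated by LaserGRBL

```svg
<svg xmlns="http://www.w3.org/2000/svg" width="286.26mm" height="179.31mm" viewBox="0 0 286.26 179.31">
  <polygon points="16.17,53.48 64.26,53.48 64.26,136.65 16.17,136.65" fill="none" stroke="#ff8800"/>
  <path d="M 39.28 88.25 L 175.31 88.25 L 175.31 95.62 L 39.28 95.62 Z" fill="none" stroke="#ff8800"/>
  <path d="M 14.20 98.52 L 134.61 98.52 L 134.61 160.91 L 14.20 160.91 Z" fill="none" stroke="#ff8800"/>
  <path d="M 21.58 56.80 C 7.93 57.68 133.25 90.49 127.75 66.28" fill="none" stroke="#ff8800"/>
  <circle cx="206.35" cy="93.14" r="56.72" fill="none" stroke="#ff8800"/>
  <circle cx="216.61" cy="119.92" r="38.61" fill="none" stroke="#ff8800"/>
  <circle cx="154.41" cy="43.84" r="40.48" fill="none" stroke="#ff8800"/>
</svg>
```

; Generated by LaserGRBL
G21
G90
G0 X16.17 Y125.83
M3 S550
G1 X64.26 Y125.83 F1691
G1 X64.26 Y42.66
G1 X16.17 Y42.66
G1 X16.17 Y125.83
M5
G0 X39.28 Y91.06
M3 S550
G1 X175.31 Y91.06 F1691
G1 X175.31 Y83.69
G1 X39.28 Y83.69
G1 X39.28 Y91.06
M5
G0 X14.20 Y80.79
M3 S550
G1 X134.61 Y80.79 F1691
G1 X134.61 Y18.40
G1 X14.20 Y18.40
G1 X14.20 Y80.79
M5
G0 X21.58 Y122.51
M3 S550
G1 X33.18 Y117.25 F1691
G1 X71.61 Y108.36
G1 X111.56 Y104.17
G1 X127.75 Y113.03
M5
G0 X263.07 Y86.17
M3 S550
G1 X246.46 Y126.28 F1691
G1 X206.35 Y142.89
G1 X166.24 Y126.28
G1 X149.63 Y86.17
G1 X166.24 Y46.06
G1 X206.35 Y29.45
G1 X246.46 Y46.06
G1 X263.07 Y86.17
M5
G0 X255.22 Y59.39
M3 S550
G1 X243.91 Y86.69 F1691
G1 X216.61 Y98.00
G1 X189.31 Y86.69
G1 X178.00 Y59.39
G1 X189.31 Y32.09
G1 X216.61 Y20.78
G1 X243.91 Y32.09
G1 X255.22 Y59.39
M5
G0 X194.89 Y135.47
M3 S550
G1 X183.03 Y164.09 F1691
G1 X154.41 Y175.95
G1 X125.79 Y164.09
G1 X113.93 Y135.47
G1 X125.79 Y106.85
G1 X154.41 Y94.99
G1 X183.03 Y106.85
G1 X194.89 Y135.47
M5
G0 X0.00 Y0.00

Since the viewBox matches the mm dimensions, user units are millimetres directly. The only transform is the Y-flip y_m = 179.31 − y_svg.

Shape 1 is a rectangle drawn with `<polygon>`. Its stroke #ff8800 means score at S550, F1691. After flipping Y the toolpath is (16.17,125.83) → (64.26,125.83) → (64.26,42.66) → (16.17,42.66) → (16.17,125.83), returning to the start.

Shape 2 is a rectangle drawn with `<path>`. Its stroke #ff8800 means score at S550, F1691. After flipping Y the toolpath is (39.28,91.06) → (175.31,91.06) → (175.31,83.69) → (39.28,83.69) → (39.28,91.06), returning to the start.

Shape 3 is a rectangle drawn with `<path>`. Its stroke #ff8800 means score at S550, F1691. After flipping Y the toolpath is (14.20,80.79) → (134.61,80.79) → (134.61,18.40) → (14.20,18.40) → (14.20,80.79), returning to the start.

Shape 4 is a cubic bezier drawn with `<path>`. Its stroke #ff8800 means score at S550, F1691. After flipping Y the toolpath is (21.58,122.51) → (33.18,117.25) → (71.61,108.36) → (111.56,104.17) → (127.75,113.03).

Shape 5 is a circle drawn with `<circle>`. Its stroke #ff8800 means score at S550, F1691. After flipping Y the toolpath is (263.07,86.17) → (246.46,126.28) → (206.35,142.89) → (166.24,126.28) → (149.63,86.17) → (166.24,46.06) → (206.35,29.45) → (246.46,46.06) → (263.07,86.17), returning to the start.

Shape 6 is a circle drawn with `<circle>`. Its stroke #ff8800 means score at S550, F1691. After flipping Y the toolpath is (255.22,59.39) → (243.91,86.69) → (216.61,98.00) → (189.31,86.69) → (178.00,59.39) → (189.31,32.09) → (216.61,20.78) → (243.91,32.09) → (255.22,59.39), returning to the start.

Shape 7 is a circle drawn with `<circle>`. Its stroke #ff8800 means score at S550, F1691. After flipping Y the toolpath is (194.89,135.47) → (183.03,164.09) → (154.41,175.95) → (125.79,164.09) → (113.93,135.47) → (125.79,106.85) → (154.41,94.99) → (183.03,106.85) → (194.89,135.47), returning to the start.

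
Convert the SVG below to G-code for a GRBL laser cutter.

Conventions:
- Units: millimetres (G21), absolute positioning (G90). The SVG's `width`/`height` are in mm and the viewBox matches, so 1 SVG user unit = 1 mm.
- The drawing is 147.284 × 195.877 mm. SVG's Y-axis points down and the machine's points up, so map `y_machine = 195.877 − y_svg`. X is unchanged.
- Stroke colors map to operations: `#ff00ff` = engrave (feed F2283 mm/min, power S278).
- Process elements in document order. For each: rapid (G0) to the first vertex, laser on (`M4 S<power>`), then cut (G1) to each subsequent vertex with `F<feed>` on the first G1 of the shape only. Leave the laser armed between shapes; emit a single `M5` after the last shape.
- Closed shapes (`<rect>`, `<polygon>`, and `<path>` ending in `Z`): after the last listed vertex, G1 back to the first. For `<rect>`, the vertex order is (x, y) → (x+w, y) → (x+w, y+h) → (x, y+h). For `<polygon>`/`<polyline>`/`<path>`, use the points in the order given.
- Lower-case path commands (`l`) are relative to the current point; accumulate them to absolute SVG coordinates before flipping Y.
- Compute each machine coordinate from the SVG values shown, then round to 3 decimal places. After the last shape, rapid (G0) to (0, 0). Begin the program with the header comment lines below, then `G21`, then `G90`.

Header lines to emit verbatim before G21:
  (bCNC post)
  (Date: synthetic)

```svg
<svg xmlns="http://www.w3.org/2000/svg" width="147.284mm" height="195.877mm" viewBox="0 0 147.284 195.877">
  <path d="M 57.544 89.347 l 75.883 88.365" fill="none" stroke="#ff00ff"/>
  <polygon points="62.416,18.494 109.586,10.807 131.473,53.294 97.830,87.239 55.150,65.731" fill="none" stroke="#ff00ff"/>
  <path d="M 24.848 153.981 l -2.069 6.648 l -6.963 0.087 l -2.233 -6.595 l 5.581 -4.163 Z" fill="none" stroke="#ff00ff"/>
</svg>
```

(bCNC post)
(Date: synthetic)
G21
G90
G0 X57.544 Y106.530
M4 S278
G1 X133.427 Y18.165 F2283
G0 X62.416 Y177.383
M4 S278
G1 X109.586 Y185.070 F2283
G1 X131.473 Y142.583
G1 X97.830 Y108.638
G1 X55.150 Y130.146
G1 X62.416 Y177.383
G0 X24.848 Y41.896
M4 S278
G1 X22.779 Y35.248 F2283
G1 X15.816 Y35.161
G1 X13.583 Y41.756
G1 X19.164 Y45.919
G1 X24.848 Y41.896
M5
G0 X0.000 Y0.000

1 u = 1 mm; y_m = 195.877 − y.

[1] `<path>` line segment, #ff00ff→engrave S278 F2283: (57.544,106.530) → (133.427,18.165)

[2] `<polygon>` regular polygon, #ff00ff→engrave S278 F2283: (62.416,177.383) → (109.586,185.070) → (131.473,142.583) → (97.830,108.638) → (55.150,130.146) → (62.416,177.383) (closed)

[3] `<path>` regular polygon, #ff00ff→engrave S278 F2283: (24.848,41.896) → (22.779,35.248) → (15.816,35.161) → (13.583,41.756) → (19.164,45.919) → (24.848,41.896) (closed)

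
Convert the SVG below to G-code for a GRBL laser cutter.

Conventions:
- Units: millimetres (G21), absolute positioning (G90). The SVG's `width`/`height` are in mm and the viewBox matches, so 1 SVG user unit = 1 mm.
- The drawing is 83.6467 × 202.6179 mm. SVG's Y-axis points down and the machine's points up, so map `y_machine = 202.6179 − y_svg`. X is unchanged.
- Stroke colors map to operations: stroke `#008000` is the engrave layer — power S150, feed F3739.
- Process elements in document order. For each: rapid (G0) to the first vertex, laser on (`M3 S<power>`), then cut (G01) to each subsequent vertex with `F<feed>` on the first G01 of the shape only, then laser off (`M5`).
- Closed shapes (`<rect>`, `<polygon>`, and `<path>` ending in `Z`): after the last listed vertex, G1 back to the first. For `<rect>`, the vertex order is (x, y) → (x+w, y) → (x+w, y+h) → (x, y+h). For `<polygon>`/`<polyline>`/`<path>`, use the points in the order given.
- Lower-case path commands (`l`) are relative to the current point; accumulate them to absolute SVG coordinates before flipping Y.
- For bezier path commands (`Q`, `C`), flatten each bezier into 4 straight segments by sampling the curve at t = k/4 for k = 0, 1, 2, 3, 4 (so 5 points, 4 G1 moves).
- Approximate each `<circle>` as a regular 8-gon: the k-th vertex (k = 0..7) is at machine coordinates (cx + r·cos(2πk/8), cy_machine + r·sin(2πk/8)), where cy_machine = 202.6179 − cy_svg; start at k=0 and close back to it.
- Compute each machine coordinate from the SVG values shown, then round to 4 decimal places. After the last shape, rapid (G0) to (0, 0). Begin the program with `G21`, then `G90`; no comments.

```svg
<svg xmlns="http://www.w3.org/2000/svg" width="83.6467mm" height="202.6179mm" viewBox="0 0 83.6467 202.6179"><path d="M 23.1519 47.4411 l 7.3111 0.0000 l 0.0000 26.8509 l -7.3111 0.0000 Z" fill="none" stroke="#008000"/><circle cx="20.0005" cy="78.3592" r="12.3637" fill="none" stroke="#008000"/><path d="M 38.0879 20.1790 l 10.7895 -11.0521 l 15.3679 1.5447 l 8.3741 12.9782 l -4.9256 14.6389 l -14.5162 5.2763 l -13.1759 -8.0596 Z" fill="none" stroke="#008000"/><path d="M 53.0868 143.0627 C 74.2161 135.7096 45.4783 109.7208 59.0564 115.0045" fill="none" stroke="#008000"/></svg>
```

G21
G90
G0 X23.1519 Y155.1768
M3 S150
G01 X30.4630 Y155.1768 F3739
G01 X30.4630 Y128.3259
G01 X23.1519 Y128.3259
G01 X23.1519 Y155.1768
M5
G0 X32.3642 Y124.2587
M3 S150
G01 X28.7430 Y133.0012 F3739
G01 X20.0005 Y136.6224
G01 X11.2580 Y133.0012
G01 X7.6368 Y124.2587
G01 X11.2580 Y115.5162
G01 X20.0005 Y111.8950
G01 X28.7430 Y115.5162
G01 X32.3642 Y124.2587
M5
G0 X38.0879 Y182.4389
M3 S150
G01 X48.8774 Y193.4910 F3739
G01 X64.2453 Y191.9463
G01 X72.6194 Y178.9681
G01 X67.6938 Y164.3292
G01 X53.1776 Y159.0529
G01 X40.0017 Y167.1125
G01 X38.0879 Y182.4389
M5
G0 X53.0868 Y59.5552
M3 S150
G01 X61.0241 Y67.7844 F3739
G01 X58.9033 Y78.3231
G01 X55.3667 Y86.4924
G01 X59.0564 Y87.6134
M5
G0 X0.0000 Y0.0000

viewBox `0 0 83.6467 202.6179` with mm width/height → 1 unit = 1 mm. Flip: y_m = 202.6179 − y_svg.

**Shape 1** — `<path>` rectangle, stroke `#008000` → engrave (S150, F3739). Machine vertices: (23.1519,155.1768) → (30.4630,155.1768) → (30.4630,128.3259) → (23.1519,128.3259) → (23.1519,155.1768). Closed: final G1 returns to the first vertex.

**Shape 2** — `<circle>` circle, stroke `#008000` → engrave (S150, F3739). Machine vertices: (32.3642,124.2587) → (28.7430,133.0012) → (20.0005,136.6224) → (11.2580,133.0012) → (7.6368,124.2587) → (11.2580,115.5162) → (20.0005,111.8950) → (28.7430,115.5162) → (32.3642,124.2587). Closed: final G1 returns to the first vertex.

**Shape 3** — `<path>` regular polygon, stroke `#008000` → engrave (S150, F3739). Machine vertices: (38.0879,182.4389) → (48.8774,193.4910) → (64.2453,191.9463) → (72.6194,178.9681) → (67.6938,164.3292) → (53.1776,159.0529) → (40.0017,167.1125) → (38.0879,182.4389). Closed: final G1 returns to the first vertex.

**Shape 4** — `<path>` cubic bezier, stroke `#008000` → engrave (S150, F3739). Control points (SVG): P0=(53.0868,143.0627), P1=(74.2161,135.7096), P2=(45.4783,109.7208), P3=(59.0564,115.0045); sampled at t=k/4. Machine vertices: (53.0868,59.5552) → (61.0241,67.7844) → (58.9033,78.3231) → (55.3667,86.4924) → (59.0564,87.6134). Open path.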